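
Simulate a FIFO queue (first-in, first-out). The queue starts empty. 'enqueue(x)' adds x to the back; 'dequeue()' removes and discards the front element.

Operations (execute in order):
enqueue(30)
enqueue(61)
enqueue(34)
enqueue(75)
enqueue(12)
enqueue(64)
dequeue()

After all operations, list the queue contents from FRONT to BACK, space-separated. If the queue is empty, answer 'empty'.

enqueue(30): [30]
enqueue(61): [30, 61]
enqueue(34): [30, 61, 34]
enqueue(75): [30, 61, 34, 75]
enqueue(12): [30, 61, 34, 75, 12]
enqueue(64): [30, 61, 34, 75, 12, 64]
dequeue(): [61, 34, 75, 12, 64]

Answer: 61 34 75 12 64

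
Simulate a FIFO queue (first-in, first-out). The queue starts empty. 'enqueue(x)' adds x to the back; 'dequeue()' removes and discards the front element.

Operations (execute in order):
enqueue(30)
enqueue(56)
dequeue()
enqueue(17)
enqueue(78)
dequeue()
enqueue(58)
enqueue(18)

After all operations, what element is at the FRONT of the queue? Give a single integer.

enqueue(30): queue = [30]
enqueue(56): queue = [30, 56]
dequeue(): queue = [56]
enqueue(17): queue = [56, 17]
enqueue(78): queue = [56, 17, 78]
dequeue(): queue = [17, 78]
enqueue(58): queue = [17, 78, 58]
enqueue(18): queue = [17, 78, 58, 18]

Answer: 17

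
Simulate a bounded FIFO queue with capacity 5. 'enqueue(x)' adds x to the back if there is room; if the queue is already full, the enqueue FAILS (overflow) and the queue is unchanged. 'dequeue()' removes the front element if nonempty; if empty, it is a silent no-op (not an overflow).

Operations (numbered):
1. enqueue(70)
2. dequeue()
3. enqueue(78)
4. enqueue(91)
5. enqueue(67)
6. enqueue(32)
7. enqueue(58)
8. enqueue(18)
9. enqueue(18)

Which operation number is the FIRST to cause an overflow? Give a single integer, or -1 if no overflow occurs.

Answer: 8

Derivation:
1. enqueue(70): size=1
2. dequeue(): size=0
3. enqueue(78): size=1
4. enqueue(91): size=2
5. enqueue(67): size=3
6. enqueue(32): size=4
7. enqueue(58): size=5
8. enqueue(18): size=5=cap → OVERFLOW (fail)
9. enqueue(18): size=5=cap → OVERFLOW (fail)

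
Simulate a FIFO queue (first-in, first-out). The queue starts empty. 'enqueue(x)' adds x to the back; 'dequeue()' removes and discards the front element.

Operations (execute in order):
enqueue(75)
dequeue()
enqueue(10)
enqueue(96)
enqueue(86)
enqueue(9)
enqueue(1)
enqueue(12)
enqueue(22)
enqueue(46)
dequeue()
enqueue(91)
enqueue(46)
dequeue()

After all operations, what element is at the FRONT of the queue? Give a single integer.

enqueue(75): queue = [75]
dequeue(): queue = []
enqueue(10): queue = [10]
enqueue(96): queue = [10, 96]
enqueue(86): queue = [10, 96, 86]
enqueue(9): queue = [10, 96, 86, 9]
enqueue(1): queue = [10, 96, 86, 9, 1]
enqueue(12): queue = [10, 96, 86, 9, 1, 12]
enqueue(22): queue = [10, 96, 86, 9, 1, 12, 22]
enqueue(46): queue = [10, 96, 86, 9, 1, 12, 22, 46]
dequeue(): queue = [96, 86, 9, 1, 12, 22, 46]
enqueue(91): queue = [96, 86, 9, 1, 12, 22, 46, 91]
enqueue(46): queue = [96, 86, 9, 1, 12, 22, 46, 91, 46]
dequeue(): queue = [86, 9, 1, 12, 22, 46, 91, 46]

Answer: 86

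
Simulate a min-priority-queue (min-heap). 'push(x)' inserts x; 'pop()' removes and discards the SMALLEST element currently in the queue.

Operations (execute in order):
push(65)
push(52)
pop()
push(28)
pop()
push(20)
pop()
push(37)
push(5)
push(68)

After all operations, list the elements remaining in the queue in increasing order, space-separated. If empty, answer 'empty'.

push(65): heap contents = [65]
push(52): heap contents = [52, 65]
pop() → 52: heap contents = [65]
push(28): heap contents = [28, 65]
pop() → 28: heap contents = [65]
push(20): heap contents = [20, 65]
pop() → 20: heap contents = [65]
push(37): heap contents = [37, 65]
push(5): heap contents = [5, 37, 65]
push(68): heap contents = [5, 37, 65, 68]

Answer: 5 37 65 68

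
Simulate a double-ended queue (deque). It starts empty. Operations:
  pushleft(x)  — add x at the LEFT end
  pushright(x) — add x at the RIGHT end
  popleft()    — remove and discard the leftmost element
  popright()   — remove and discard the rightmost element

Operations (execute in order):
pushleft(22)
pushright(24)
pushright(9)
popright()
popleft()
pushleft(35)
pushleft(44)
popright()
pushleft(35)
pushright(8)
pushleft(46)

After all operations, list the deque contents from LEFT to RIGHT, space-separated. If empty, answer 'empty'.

Answer: 46 35 44 35 8

Derivation:
pushleft(22): [22]
pushright(24): [22, 24]
pushright(9): [22, 24, 9]
popright(): [22, 24]
popleft(): [24]
pushleft(35): [35, 24]
pushleft(44): [44, 35, 24]
popright(): [44, 35]
pushleft(35): [35, 44, 35]
pushright(8): [35, 44, 35, 8]
pushleft(46): [46, 35, 44, 35, 8]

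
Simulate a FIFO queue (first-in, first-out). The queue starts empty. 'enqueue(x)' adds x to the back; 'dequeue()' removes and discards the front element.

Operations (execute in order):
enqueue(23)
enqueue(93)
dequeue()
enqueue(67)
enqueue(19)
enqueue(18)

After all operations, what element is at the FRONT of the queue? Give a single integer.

Answer: 93

Derivation:
enqueue(23): queue = [23]
enqueue(93): queue = [23, 93]
dequeue(): queue = [93]
enqueue(67): queue = [93, 67]
enqueue(19): queue = [93, 67, 19]
enqueue(18): queue = [93, 67, 19, 18]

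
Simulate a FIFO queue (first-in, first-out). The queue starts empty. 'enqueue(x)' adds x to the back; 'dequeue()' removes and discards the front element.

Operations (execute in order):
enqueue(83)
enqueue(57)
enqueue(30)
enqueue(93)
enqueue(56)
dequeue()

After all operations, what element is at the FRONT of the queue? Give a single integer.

enqueue(83): queue = [83]
enqueue(57): queue = [83, 57]
enqueue(30): queue = [83, 57, 30]
enqueue(93): queue = [83, 57, 30, 93]
enqueue(56): queue = [83, 57, 30, 93, 56]
dequeue(): queue = [57, 30, 93, 56]

Answer: 57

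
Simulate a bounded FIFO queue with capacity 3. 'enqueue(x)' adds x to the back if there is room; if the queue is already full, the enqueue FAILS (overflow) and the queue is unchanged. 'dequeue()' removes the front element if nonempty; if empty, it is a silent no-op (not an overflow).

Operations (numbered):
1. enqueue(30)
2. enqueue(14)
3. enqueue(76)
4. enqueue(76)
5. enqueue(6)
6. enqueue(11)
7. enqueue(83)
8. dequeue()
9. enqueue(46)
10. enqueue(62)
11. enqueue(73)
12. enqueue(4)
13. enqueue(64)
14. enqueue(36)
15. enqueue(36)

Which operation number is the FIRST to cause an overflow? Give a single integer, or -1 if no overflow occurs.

Answer: 4

Derivation:
1. enqueue(30): size=1
2. enqueue(14): size=2
3. enqueue(76): size=3
4. enqueue(76): size=3=cap → OVERFLOW (fail)
5. enqueue(6): size=3=cap → OVERFLOW (fail)
6. enqueue(11): size=3=cap → OVERFLOW (fail)
7. enqueue(83): size=3=cap → OVERFLOW (fail)
8. dequeue(): size=2
9. enqueue(46): size=3
10. enqueue(62): size=3=cap → OVERFLOW (fail)
11. enqueue(73): size=3=cap → OVERFLOW (fail)
12. enqueue(4): size=3=cap → OVERFLOW (fail)
13. enqueue(64): size=3=cap → OVERFLOW (fail)
14. enqueue(36): size=3=cap → OVERFLOW (fail)
15. enqueue(36): size=3=cap → OVERFLOW (fail)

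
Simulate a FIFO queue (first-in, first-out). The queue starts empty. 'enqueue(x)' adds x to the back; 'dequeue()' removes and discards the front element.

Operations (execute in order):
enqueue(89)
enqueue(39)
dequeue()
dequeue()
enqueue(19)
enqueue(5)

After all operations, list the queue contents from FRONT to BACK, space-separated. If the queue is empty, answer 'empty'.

Answer: 19 5

Derivation:
enqueue(89): [89]
enqueue(39): [89, 39]
dequeue(): [39]
dequeue(): []
enqueue(19): [19]
enqueue(5): [19, 5]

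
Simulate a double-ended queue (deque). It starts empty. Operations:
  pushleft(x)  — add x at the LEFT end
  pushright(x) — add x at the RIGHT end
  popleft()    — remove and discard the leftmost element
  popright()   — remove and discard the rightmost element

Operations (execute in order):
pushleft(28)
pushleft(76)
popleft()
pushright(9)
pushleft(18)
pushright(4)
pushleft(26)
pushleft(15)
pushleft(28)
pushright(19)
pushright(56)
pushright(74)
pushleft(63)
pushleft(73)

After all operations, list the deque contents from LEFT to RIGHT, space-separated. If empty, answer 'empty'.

pushleft(28): [28]
pushleft(76): [76, 28]
popleft(): [28]
pushright(9): [28, 9]
pushleft(18): [18, 28, 9]
pushright(4): [18, 28, 9, 4]
pushleft(26): [26, 18, 28, 9, 4]
pushleft(15): [15, 26, 18, 28, 9, 4]
pushleft(28): [28, 15, 26, 18, 28, 9, 4]
pushright(19): [28, 15, 26, 18, 28, 9, 4, 19]
pushright(56): [28, 15, 26, 18, 28, 9, 4, 19, 56]
pushright(74): [28, 15, 26, 18, 28, 9, 4, 19, 56, 74]
pushleft(63): [63, 28, 15, 26, 18, 28, 9, 4, 19, 56, 74]
pushleft(73): [73, 63, 28, 15, 26, 18, 28, 9, 4, 19, 56, 74]

Answer: 73 63 28 15 26 18 28 9 4 19 56 74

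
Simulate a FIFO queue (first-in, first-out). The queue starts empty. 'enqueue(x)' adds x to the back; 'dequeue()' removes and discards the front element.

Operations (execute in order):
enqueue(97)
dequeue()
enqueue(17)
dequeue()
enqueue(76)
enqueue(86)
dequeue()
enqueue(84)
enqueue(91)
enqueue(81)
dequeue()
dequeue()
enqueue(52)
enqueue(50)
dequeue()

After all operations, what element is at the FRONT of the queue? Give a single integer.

enqueue(97): queue = [97]
dequeue(): queue = []
enqueue(17): queue = [17]
dequeue(): queue = []
enqueue(76): queue = [76]
enqueue(86): queue = [76, 86]
dequeue(): queue = [86]
enqueue(84): queue = [86, 84]
enqueue(91): queue = [86, 84, 91]
enqueue(81): queue = [86, 84, 91, 81]
dequeue(): queue = [84, 91, 81]
dequeue(): queue = [91, 81]
enqueue(52): queue = [91, 81, 52]
enqueue(50): queue = [91, 81, 52, 50]
dequeue(): queue = [81, 52, 50]

Answer: 81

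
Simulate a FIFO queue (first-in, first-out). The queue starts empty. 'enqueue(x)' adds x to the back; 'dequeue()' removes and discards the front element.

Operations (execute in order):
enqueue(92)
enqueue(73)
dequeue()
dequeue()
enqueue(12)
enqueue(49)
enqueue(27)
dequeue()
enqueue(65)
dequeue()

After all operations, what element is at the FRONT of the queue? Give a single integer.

Answer: 27

Derivation:
enqueue(92): queue = [92]
enqueue(73): queue = [92, 73]
dequeue(): queue = [73]
dequeue(): queue = []
enqueue(12): queue = [12]
enqueue(49): queue = [12, 49]
enqueue(27): queue = [12, 49, 27]
dequeue(): queue = [49, 27]
enqueue(65): queue = [49, 27, 65]
dequeue(): queue = [27, 65]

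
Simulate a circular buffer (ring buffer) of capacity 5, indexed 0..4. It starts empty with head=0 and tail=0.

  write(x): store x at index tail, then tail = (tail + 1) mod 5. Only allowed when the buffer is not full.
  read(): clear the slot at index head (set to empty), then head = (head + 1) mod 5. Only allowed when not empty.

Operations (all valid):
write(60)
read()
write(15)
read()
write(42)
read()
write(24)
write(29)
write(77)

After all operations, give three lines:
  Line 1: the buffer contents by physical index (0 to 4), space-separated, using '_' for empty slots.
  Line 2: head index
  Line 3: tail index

Answer: 77 _ _ 24 29
3
1

Derivation:
write(60): buf=[60 _ _ _ _], head=0, tail=1, size=1
read(): buf=[_ _ _ _ _], head=1, tail=1, size=0
write(15): buf=[_ 15 _ _ _], head=1, tail=2, size=1
read(): buf=[_ _ _ _ _], head=2, tail=2, size=0
write(42): buf=[_ _ 42 _ _], head=2, tail=3, size=1
read(): buf=[_ _ _ _ _], head=3, tail=3, size=0
write(24): buf=[_ _ _ 24 _], head=3, tail=4, size=1
write(29): buf=[_ _ _ 24 29], head=3, tail=0, size=2
write(77): buf=[77 _ _ 24 29], head=3, tail=1, size=3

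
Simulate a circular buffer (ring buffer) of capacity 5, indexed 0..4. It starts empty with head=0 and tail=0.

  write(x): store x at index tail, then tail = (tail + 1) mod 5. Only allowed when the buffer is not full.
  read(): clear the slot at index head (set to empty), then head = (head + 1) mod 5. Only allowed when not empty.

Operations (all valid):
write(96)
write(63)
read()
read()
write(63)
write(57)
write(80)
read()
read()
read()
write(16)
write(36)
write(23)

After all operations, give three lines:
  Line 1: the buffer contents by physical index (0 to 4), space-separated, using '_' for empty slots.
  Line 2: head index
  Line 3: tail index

write(96): buf=[96 _ _ _ _], head=0, tail=1, size=1
write(63): buf=[96 63 _ _ _], head=0, tail=2, size=2
read(): buf=[_ 63 _ _ _], head=1, tail=2, size=1
read(): buf=[_ _ _ _ _], head=2, tail=2, size=0
write(63): buf=[_ _ 63 _ _], head=2, tail=3, size=1
write(57): buf=[_ _ 63 57 _], head=2, tail=4, size=2
write(80): buf=[_ _ 63 57 80], head=2, tail=0, size=3
read(): buf=[_ _ _ 57 80], head=3, tail=0, size=2
read(): buf=[_ _ _ _ 80], head=4, tail=0, size=1
read(): buf=[_ _ _ _ _], head=0, tail=0, size=0
write(16): buf=[16 _ _ _ _], head=0, tail=1, size=1
write(36): buf=[16 36 _ _ _], head=0, tail=2, size=2
write(23): buf=[16 36 23 _ _], head=0, tail=3, size=3

Answer: 16 36 23 _ _
0
3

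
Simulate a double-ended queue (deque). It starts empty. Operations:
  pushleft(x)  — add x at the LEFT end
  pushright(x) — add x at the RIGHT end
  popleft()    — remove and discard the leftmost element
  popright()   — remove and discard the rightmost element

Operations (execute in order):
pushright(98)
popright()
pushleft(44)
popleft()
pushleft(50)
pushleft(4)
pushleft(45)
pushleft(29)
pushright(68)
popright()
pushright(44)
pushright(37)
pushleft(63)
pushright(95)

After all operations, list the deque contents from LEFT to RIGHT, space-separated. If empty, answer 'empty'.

Answer: 63 29 45 4 50 44 37 95

Derivation:
pushright(98): [98]
popright(): []
pushleft(44): [44]
popleft(): []
pushleft(50): [50]
pushleft(4): [4, 50]
pushleft(45): [45, 4, 50]
pushleft(29): [29, 45, 4, 50]
pushright(68): [29, 45, 4, 50, 68]
popright(): [29, 45, 4, 50]
pushright(44): [29, 45, 4, 50, 44]
pushright(37): [29, 45, 4, 50, 44, 37]
pushleft(63): [63, 29, 45, 4, 50, 44, 37]
pushright(95): [63, 29, 45, 4, 50, 44, 37, 95]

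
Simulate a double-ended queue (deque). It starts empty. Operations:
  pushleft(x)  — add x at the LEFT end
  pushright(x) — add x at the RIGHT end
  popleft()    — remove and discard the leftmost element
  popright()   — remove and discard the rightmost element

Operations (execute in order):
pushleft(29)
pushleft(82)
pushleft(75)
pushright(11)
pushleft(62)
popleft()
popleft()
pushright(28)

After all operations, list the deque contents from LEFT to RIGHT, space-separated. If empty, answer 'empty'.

pushleft(29): [29]
pushleft(82): [82, 29]
pushleft(75): [75, 82, 29]
pushright(11): [75, 82, 29, 11]
pushleft(62): [62, 75, 82, 29, 11]
popleft(): [75, 82, 29, 11]
popleft(): [82, 29, 11]
pushright(28): [82, 29, 11, 28]

Answer: 82 29 11 28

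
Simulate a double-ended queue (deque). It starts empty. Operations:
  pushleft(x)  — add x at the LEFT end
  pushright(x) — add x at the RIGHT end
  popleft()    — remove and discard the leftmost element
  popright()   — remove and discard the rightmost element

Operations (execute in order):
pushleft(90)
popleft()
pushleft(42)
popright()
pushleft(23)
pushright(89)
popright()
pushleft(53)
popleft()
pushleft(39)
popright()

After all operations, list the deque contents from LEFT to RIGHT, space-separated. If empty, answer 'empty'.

Answer: 39

Derivation:
pushleft(90): [90]
popleft(): []
pushleft(42): [42]
popright(): []
pushleft(23): [23]
pushright(89): [23, 89]
popright(): [23]
pushleft(53): [53, 23]
popleft(): [23]
pushleft(39): [39, 23]
popright(): [39]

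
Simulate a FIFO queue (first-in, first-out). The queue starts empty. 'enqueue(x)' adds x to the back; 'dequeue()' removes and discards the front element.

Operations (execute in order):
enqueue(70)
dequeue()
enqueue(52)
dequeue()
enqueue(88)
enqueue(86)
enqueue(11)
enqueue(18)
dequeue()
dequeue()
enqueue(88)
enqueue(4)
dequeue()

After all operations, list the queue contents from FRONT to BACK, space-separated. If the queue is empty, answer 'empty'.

Answer: 18 88 4

Derivation:
enqueue(70): [70]
dequeue(): []
enqueue(52): [52]
dequeue(): []
enqueue(88): [88]
enqueue(86): [88, 86]
enqueue(11): [88, 86, 11]
enqueue(18): [88, 86, 11, 18]
dequeue(): [86, 11, 18]
dequeue(): [11, 18]
enqueue(88): [11, 18, 88]
enqueue(4): [11, 18, 88, 4]
dequeue(): [18, 88, 4]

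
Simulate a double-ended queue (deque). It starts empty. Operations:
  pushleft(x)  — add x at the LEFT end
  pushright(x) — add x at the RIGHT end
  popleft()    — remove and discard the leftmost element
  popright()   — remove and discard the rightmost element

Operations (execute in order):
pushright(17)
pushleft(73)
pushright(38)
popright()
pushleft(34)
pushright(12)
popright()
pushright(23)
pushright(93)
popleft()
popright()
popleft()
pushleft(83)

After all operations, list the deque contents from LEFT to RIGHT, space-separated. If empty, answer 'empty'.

pushright(17): [17]
pushleft(73): [73, 17]
pushright(38): [73, 17, 38]
popright(): [73, 17]
pushleft(34): [34, 73, 17]
pushright(12): [34, 73, 17, 12]
popright(): [34, 73, 17]
pushright(23): [34, 73, 17, 23]
pushright(93): [34, 73, 17, 23, 93]
popleft(): [73, 17, 23, 93]
popright(): [73, 17, 23]
popleft(): [17, 23]
pushleft(83): [83, 17, 23]

Answer: 83 17 23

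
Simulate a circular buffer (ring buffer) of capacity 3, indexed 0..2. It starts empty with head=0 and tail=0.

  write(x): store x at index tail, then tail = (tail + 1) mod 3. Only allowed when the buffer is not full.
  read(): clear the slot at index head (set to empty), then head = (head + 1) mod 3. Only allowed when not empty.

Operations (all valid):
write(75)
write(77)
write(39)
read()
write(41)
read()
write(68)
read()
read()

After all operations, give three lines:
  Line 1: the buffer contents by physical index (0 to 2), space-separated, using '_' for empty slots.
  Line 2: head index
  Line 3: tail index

Answer: _ 68 _
1
2

Derivation:
write(75): buf=[75 _ _], head=0, tail=1, size=1
write(77): buf=[75 77 _], head=0, tail=2, size=2
write(39): buf=[75 77 39], head=0, tail=0, size=3
read(): buf=[_ 77 39], head=1, tail=0, size=2
write(41): buf=[41 77 39], head=1, tail=1, size=3
read(): buf=[41 _ 39], head=2, tail=1, size=2
write(68): buf=[41 68 39], head=2, tail=2, size=3
read(): buf=[41 68 _], head=0, tail=2, size=2
read(): buf=[_ 68 _], head=1, tail=2, size=1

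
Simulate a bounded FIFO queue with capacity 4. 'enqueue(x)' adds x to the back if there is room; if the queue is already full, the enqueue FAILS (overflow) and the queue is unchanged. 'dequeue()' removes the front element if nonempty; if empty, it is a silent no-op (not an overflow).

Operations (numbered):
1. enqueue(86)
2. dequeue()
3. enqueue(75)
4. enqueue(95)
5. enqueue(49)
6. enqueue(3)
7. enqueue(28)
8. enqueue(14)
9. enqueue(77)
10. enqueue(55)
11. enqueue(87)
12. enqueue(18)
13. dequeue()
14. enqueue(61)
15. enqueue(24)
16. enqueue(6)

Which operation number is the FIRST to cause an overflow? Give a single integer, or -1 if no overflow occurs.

Answer: 7

Derivation:
1. enqueue(86): size=1
2. dequeue(): size=0
3. enqueue(75): size=1
4. enqueue(95): size=2
5. enqueue(49): size=3
6. enqueue(3): size=4
7. enqueue(28): size=4=cap → OVERFLOW (fail)
8. enqueue(14): size=4=cap → OVERFLOW (fail)
9. enqueue(77): size=4=cap → OVERFLOW (fail)
10. enqueue(55): size=4=cap → OVERFLOW (fail)
11. enqueue(87): size=4=cap → OVERFLOW (fail)
12. enqueue(18): size=4=cap → OVERFLOW (fail)
13. dequeue(): size=3
14. enqueue(61): size=4
15. enqueue(24): size=4=cap → OVERFLOW (fail)
16. enqueue(6): size=4=cap → OVERFLOW (fail)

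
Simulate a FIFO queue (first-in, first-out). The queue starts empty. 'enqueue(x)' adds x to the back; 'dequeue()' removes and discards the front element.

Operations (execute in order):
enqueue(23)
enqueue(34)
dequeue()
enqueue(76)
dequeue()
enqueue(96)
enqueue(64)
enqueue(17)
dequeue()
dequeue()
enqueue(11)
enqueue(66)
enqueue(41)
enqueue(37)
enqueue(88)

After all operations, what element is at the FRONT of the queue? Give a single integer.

enqueue(23): queue = [23]
enqueue(34): queue = [23, 34]
dequeue(): queue = [34]
enqueue(76): queue = [34, 76]
dequeue(): queue = [76]
enqueue(96): queue = [76, 96]
enqueue(64): queue = [76, 96, 64]
enqueue(17): queue = [76, 96, 64, 17]
dequeue(): queue = [96, 64, 17]
dequeue(): queue = [64, 17]
enqueue(11): queue = [64, 17, 11]
enqueue(66): queue = [64, 17, 11, 66]
enqueue(41): queue = [64, 17, 11, 66, 41]
enqueue(37): queue = [64, 17, 11, 66, 41, 37]
enqueue(88): queue = [64, 17, 11, 66, 41, 37, 88]

Answer: 64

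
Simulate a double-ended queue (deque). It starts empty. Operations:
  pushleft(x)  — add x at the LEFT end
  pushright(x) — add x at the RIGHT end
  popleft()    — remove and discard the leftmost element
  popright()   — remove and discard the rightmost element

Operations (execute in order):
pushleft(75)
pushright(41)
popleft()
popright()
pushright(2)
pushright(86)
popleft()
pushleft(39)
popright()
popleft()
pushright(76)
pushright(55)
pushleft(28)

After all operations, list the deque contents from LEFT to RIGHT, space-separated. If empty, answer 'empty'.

pushleft(75): [75]
pushright(41): [75, 41]
popleft(): [41]
popright(): []
pushright(2): [2]
pushright(86): [2, 86]
popleft(): [86]
pushleft(39): [39, 86]
popright(): [39]
popleft(): []
pushright(76): [76]
pushright(55): [76, 55]
pushleft(28): [28, 76, 55]

Answer: 28 76 55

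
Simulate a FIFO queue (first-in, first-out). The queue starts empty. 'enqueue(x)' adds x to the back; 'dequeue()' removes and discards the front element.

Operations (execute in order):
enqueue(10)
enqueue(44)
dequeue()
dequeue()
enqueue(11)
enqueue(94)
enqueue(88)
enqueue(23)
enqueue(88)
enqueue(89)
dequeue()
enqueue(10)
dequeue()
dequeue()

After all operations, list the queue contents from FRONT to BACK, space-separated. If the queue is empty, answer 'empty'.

Answer: 23 88 89 10

Derivation:
enqueue(10): [10]
enqueue(44): [10, 44]
dequeue(): [44]
dequeue(): []
enqueue(11): [11]
enqueue(94): [11, 94]
enqueue(88): [11, 94, 88]
enqueue(23): [11, 94, 88, 23]
enqueue(88): [11, 94, 88, 23, 88]
enqueue(89): [11, 94, 88, 23, 88, 89]
dequeue(): [94, 88, 23, 88, 89]
enqueue(10): [94, 88, 23, 88, 89, 10]
dequeue(): [88, 23, 88, 89, 10]
dequeue(): [23, 88, 89, 10]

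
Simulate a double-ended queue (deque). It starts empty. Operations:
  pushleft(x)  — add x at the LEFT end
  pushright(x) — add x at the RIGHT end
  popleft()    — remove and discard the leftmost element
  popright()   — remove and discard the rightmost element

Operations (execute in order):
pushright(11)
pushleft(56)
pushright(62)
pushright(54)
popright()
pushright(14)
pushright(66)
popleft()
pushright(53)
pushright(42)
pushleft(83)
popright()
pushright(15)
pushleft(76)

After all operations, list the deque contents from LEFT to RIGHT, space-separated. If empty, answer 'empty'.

pushright(11): [11]
pushleft(56): [56, 11]
pushright(62): [56, 11, 62]
pushright(54): [56, 11, 62, 54]
popright(): [56, 11, 62]
pushright(14): [56, 11, 62, 14]
pushright(66): [56, 11, 62, 14, 66]
popleft(): [11, 62, 14, 66]
pushright(53): [11, 62, 14, 66, 53]
pushright(42): [11, 62, 14, 66, 53, 42]
pushleft(83): [83, 11, 62, 14, 66, 53, 42]
popright(): [83, 11, 62, 14, 66, 53]
pushright(15): [83, 11, 62, 14, 66, 53, 15]
pushleft(76): [76, 83, 11, 62, 14, 66, 53, 15]

Answer: 76 83 11 62 14 66 53 15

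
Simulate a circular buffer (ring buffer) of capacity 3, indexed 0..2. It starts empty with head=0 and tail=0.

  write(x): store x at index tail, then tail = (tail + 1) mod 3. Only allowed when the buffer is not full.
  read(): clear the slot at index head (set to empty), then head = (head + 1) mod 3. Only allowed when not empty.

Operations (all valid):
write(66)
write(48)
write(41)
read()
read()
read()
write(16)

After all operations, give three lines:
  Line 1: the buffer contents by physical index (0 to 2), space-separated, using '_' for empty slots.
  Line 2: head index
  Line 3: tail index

Answer: 16 _ _
0
1

Derivation:
write(66): buf=[66 _ _], head=0, tail=1, size=1
write(48): buf=[66 48 _], head=0, tail=2, size=2
write(41): buf=[66 48 41], head=0, tail=0, size=3
read(): buf=[_ 48 41], head=1, tail=0, size=2
read(): buf=[_ _ 41], head=2, tail=0, size=1
read(): buf=[_ _ _], head=0, tail=0, size=0
write(16): buf=[16 _ _], head=0, tail=1, size=1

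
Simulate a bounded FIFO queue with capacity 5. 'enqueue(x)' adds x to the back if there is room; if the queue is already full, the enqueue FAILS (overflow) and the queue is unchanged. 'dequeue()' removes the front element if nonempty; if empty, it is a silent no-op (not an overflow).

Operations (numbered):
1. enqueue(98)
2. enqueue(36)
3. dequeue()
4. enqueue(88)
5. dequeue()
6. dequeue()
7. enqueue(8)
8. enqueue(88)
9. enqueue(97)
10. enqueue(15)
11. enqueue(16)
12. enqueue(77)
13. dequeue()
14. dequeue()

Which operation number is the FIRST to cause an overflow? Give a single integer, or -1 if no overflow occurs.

Answer: 12

Derivation:
1. enqueue(98): size=1
2. enqueue(36): size=2
3. dequeue(): size=1
4. enqueue(88): size=2
5. dequeue(): size=1
6. dequeue(): size=0
7. enqueue(8): size=1
8. enqueue(88): size=2
9. enqueue(97): size=3
10. enqueue(15): size=4
11. enqueue(16): size=5
12. enqueue(77): size=5=cap → OVERFLOW (fail)
13. dequeue(): size=4
14. dequeue(): size=3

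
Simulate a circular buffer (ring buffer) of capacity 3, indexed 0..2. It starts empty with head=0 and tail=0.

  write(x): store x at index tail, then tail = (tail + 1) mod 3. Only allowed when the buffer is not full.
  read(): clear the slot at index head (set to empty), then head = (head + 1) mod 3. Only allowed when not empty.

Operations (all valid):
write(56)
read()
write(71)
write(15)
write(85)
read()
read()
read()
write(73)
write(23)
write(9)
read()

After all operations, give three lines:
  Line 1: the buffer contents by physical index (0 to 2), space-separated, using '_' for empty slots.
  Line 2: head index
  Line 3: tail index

write(56): buf=[56 _ _], head=0, tail=1, size=1
read(): buf=[_ _ _], head=1, tail=1, size=0
write(71): buf=[_ 71 _], head=1, tail=2, size=1
write(15): buf=[_ 71 15], head=1, tail=0, size=2
write(85): buf=[85 71 15], head=1, tail=1, size=3
read(): buf=[85 _ 15], head=2, tail=1, size=2
read(): buf=[85 _ _], head=0, tail=1, size=1
read(): buf=[_ _ _], head=1, tail=1, size=0
write(73): buf=[_ 73 _], head=1, tail=2, size=1
write(23): buf=[_ 73 23], head=1, tail=0, size=2
write(9): buf=[9 73 23], head=1, tail=1, size=3
read(): buf=[9 _ 23], head=2, tail=1, size=2

Answer: 9 _ 23
2
1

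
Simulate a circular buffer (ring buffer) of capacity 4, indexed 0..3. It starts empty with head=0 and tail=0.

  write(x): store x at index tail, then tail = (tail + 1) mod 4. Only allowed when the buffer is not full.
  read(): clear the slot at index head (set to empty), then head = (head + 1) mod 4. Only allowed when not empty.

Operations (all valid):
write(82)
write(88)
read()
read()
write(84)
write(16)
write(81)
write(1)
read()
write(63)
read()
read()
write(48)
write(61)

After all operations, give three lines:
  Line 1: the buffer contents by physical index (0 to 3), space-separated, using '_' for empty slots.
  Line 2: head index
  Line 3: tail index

Answer: 61 1 63 48
1
1

Derivation:
write(82): buf=[82 _ _ _], head=0, tail=1, size=1
write(88): buf=[82 88 _ _], head=0, tail=2, size=2
read(): buf=[_ 88 _ _], head=1, tail=2, size=1
read(): buf=[_ _ _ _], head=2, tail=2, size=0
write(84): buf=[_ _ 84 _], head=2, tail=3, size=1
write(16): buf=[_ _ 84 16], head=2, tail=0, size=2
write(81): buf=[81 _ 84 16], head=2, tail=1, size=3
write(1): buf=[81 1 84 16], head=2, tail=2, size=4
read(): buf=[81 1 _ 16], head=3, tail=2, size=3
write(63): buf=[81 1 63 16], head=3, tail=3, size=4
read(): buf=[81 1 63 _], head=0, tail=3, size=3
read(): buf=[_ 1 63 _], head=1, tail=3, size=2
write(48): buf=[_ 1 63 48], head=1, tail=0, size=3
write(61): buf=[61 1 63 48], head=1, tail=1, size=4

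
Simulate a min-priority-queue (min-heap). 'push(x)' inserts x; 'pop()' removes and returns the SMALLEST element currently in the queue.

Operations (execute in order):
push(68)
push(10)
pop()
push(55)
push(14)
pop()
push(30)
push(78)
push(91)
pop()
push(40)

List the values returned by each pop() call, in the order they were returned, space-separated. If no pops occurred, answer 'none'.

push(68): heap contents = [68]
push(10): heap contents = [10, 68]
pop() → 10: heap contents = [68]
push(55): heap contents = [55, 68]
push(14): heap contents = [14, 55, 68]
pop() → 14: heap contents = [55, 68]
push(30): heap contents = [30, 55, 68]
push(78): heap contents = [30, 55, 68, 78]
push(91): heap contents = [30, 55, 68, 78, 91]
pop() → 30: heap contents = [55, 68, 78, 91]
push(40): heap contents = [40, 55, 68, 78, 91]

Answer: 10 14 30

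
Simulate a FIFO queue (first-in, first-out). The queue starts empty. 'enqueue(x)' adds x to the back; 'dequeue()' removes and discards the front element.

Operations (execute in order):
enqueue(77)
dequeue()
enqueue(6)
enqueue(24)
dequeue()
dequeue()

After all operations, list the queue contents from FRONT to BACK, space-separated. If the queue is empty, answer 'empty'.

Answer: empty

Derivation:
enqueue(77): [77]
dequeue(): []
enqueue(6): [6]
enqueue(24): [6, 24]
dequeue(): [24]
dequeue(): []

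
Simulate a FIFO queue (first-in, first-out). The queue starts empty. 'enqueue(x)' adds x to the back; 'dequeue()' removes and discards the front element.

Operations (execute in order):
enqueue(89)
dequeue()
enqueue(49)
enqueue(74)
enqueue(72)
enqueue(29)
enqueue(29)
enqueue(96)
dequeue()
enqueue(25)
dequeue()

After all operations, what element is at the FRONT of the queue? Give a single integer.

enqueue(89): queue = [89]
dequeue(): queue = []
enqueue(49): queue = [49]
enqueue(74): queue = [49, 74]
enqueue(72): queue = [49, 74, 72]
enqueue(29): queue = [49, 74, 72, 29]
enqueue(29): queue = [49, 74, 72, 29, 29]
enqueue(96): queue = [49, 74, 72, 29, 29, 96]
dequeue(): queue = [74, 72, 29, 29, 96]
enqueue(25): queue = [74, 72, 29, 29, 96, 25]
dequeue(): queue = [72, 29, 29, 96, 25]

Answer: 72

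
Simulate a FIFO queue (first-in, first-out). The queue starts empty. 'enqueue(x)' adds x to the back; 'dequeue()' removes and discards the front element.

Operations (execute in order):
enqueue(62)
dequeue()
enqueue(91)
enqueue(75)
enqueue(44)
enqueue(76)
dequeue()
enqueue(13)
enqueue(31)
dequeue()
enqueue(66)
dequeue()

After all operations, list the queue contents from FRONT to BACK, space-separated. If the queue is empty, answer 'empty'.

enqueue(62): [62]
dequeue(): []
enqueue(91): [91]
enqueue(75): [91, 75]
enqueue(44): [91, 75, 44]
enqueue(76): [91, 75, 44, 76]
dequeue(): [75, 44, 76]
enqueue(13): [75, 44, 76, 13]
enqueue(31): [75, 44, 76, 13, 31]
dequeue(): [44, 76, 13, 31]
enqueue(66): [44, 76, 13, 31, 66]
dequeue(): [76, 13, 31, 66]

Answer: 76 13 31 66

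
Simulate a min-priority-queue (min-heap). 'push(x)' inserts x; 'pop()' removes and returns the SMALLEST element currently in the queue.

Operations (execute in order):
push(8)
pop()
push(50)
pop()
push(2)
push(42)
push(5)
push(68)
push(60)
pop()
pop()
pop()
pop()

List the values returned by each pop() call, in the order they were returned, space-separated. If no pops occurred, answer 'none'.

push(8): heap contents = [8]
pop() → 8: heap contents = []
push(50): heap contents = [50]
pop() → 50: heap contents = []
push(2): heap contents = [2]
push(42): heap contents = [2, 42]
push(5): heap contents = [2, 5, 42]
push(68): heap contents = [2, 5, 42, 68]
push(60): heap contents = [2, 5, 42, 60, 68]
pop() → 2: heap contents = [5, 42, 60, 68]
pop() → 5: heap contents = [42, 60, 68]
pop() → 42: heap contents = [60, 68]
pop() → 60: heap contents = [68]

Answer: 8 50 2 5 42 60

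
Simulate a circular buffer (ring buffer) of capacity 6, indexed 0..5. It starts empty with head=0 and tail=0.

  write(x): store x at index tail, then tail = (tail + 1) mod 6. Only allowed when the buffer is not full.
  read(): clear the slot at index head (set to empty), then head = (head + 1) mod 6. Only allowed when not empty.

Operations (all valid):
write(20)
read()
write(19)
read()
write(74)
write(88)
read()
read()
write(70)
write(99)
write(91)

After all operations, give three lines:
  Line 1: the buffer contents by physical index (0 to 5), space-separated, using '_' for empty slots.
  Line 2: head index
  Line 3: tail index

write(20): buf=[20 _ _ _ _ _], head=0, tail=1, size=1
read(): buf=[_ _ _ _ _ _], head=1, tail=1, size=0
write(19): buf=[_ 19 _ _ _ _], head=1, tail=2, size=1
read(): buf=[_ _ _ _ _ _], head=2, tail=2, size=0
write(74): buf=[_ _ 74 _ _ _], head=2, tail=3, size=1
write(88): buf=[_ _ 74 88 _ _], head=2, tail=4, size=2
read(): buf=[_ _ _ 88 _ _], head=3, tail=4, size=1
read(): buf=[_ _ _ _ _ _], head=4, tail=4, size=0
write(70): buf=[_ _ _ _ 70 _], head=4, tail=5, size=1
write(99): buf=[_ _ _ _ 70 99], head=4, tail=0, size=2
write(91): buf=[91 _ _ _ 70 99], head=4, tail=1, size=3

Answer: 91 _ _ _ 70 99
4
1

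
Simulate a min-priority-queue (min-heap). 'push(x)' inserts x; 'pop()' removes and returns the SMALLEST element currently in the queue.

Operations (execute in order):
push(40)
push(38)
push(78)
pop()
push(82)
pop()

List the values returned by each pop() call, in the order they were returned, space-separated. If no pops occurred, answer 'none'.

Answer: 38 40

Derivation:
push(40): heap contents = [40]
push(38): heap contents = [38, 40]
push(78): heap contents = [38, 40, 78]
pop() → 38: heap contents = [40, 78]
push(82): heap contents = [40, 78, 82]
pop() → 40: heap contents = [78, 82]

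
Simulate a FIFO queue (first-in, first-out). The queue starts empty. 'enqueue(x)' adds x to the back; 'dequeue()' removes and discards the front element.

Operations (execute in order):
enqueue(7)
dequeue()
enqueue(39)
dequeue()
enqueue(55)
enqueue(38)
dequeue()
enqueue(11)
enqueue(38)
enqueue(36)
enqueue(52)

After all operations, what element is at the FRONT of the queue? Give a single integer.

enqueue(7): queue = [7]
dequeue(): queue = []
enqueue(39): queue = [39]
dequeue(): queue = []
enqueue(55): queue = [55]
enqueue(38): queue = [55, 38]
dequeue(): queue = [38]
enqueue(11): queue = [38, 11]
enqueue(38): queue = [38, 11, 38]
enqueue(36): queue = [38, 11, 38, 36]
enqueue(52): queue = [38, 11, 38, 36, 52]

Answer: 38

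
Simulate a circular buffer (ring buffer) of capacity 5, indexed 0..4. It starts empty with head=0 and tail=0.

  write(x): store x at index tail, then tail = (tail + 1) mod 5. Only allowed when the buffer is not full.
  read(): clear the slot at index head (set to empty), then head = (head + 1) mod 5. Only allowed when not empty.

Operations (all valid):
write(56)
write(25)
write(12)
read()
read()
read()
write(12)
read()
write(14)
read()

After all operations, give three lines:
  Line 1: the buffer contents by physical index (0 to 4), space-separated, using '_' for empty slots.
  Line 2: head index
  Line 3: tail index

Answer: _ _ _ _ _
0
0

Derivation:
write(56): buf=[56 _ _ _ _], head=0, tail=1, size=1
write(25): buf=[56 25 _ _ _], head=0, tail=2, size=2
write(12): buf=[56 25 12 _ _], head=0, tail=3, size=3
read(): buf=[_ 25 12 _ _], head=1, tail=3, size=2
read(): buf=[_ _ 12 _ _], head=2, tail=3, size=1
read(): buf=[_ _ _ _ _], head=3, tail=3, size=0
write(12): buf=[_ _ _ 12 _], head=3, tail=4, size=1
read(): buf=[_ _ _ _ _], head=4, tail=4, size=0
write(14): buf=[_ _ _ _ 14], head=4, tail=0, size=1
read(): buf=[_ _ _ _ _], head=0, tail=0, size=0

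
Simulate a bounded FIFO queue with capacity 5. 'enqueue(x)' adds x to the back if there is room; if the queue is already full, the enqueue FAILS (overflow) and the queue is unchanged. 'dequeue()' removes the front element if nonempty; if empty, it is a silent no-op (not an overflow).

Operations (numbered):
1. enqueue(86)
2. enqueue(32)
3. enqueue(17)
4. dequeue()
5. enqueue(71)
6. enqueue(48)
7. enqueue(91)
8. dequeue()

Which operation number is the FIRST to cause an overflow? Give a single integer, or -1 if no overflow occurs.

1. enqueue(86): size=1
2. enqueue(32): size=2
3. enqueue(17): size=3
4. dequeue(): size=2
5. enqueue(71): size=3
6. enqueue(48): size=4
7. enqueue(91): size=5
8. dequeue(): size=4

Answer: -1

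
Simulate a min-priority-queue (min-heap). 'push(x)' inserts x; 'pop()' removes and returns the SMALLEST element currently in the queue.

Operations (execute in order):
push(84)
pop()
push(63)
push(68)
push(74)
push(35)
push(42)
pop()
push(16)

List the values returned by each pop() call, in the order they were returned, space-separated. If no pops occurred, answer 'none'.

push(84): heap contents = [84]
pop() → 84: heap contents = []
push(63): heap contents = [63]
push(68): heap contents = [63, 68]
push(74): heap contents = [63, 68, 74]
push(35): heap contents = [35, 63, 68, 74]
push(42): heap contents = [35, 42, 63, 68, 74]
pop() → 35: heap contents = [42, 63, 68, 74]
push(16): heap contents = [16, 42, 63, 68, 74]

Answer: 84 35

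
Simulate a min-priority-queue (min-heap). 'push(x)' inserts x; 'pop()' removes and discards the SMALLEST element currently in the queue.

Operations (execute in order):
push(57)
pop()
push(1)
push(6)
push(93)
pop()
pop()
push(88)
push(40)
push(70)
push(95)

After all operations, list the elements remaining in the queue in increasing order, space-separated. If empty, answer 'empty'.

push(57): heap contents = [57]
pop() → 57: heap contents = []
push(1): heap contents = [1]
push(6): heap contents = [1, 6]
push(93): heap contents = [1, 6, 93]
pop() → 1: heap contents = [6, 93]
pop() → 6: heap contents = [93]
push(88): heap contents = [88, 93]
push(40): heap contents = [40, 88, 93]
push(70): heap contents = [40, 70, 88, 93]
push(95): heap contents = [40, 70, 88, 93, 95]

Answer: 40 70 88 93 95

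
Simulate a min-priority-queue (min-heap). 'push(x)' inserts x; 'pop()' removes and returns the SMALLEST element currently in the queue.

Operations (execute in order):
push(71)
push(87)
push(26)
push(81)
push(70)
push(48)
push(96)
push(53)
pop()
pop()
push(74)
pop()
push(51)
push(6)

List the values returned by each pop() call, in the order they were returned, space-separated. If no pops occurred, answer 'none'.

push(71): heap contents = [71]
push(87): heap contents = [71, 87]
push(26): heap contents = [26, 71, 87]
push(81): heap contents = [26, 71, 81, 87]
push(70): heap contents = [26, 70, 71, 81, 87]
push(48): heap contents = [26, 48, 70, 71, 81, 87]
push(96): heap contents = [26, 48, 70, 71, 81, 87, 96]
push(53): heap contents = [26, 48, 53, 70, 71, 81, 87, 96]
pop() → 26: heap contents = [48, 53, 70, 71, 81, 87, 96]
pop() → 48: heap contents = [53, 70, 71, 81, 87, 96]
push(74): heap contents = [53, 70, 71, 74, 81, 87, 96]
pop() → 53: heap contents = [70, 71, 74, 81, 87, 96]
push(51): heap contents = [51, 70, 71, 74, 81, 87, 96]
push(6): heap contents = [6, 51, 70, 71, 74, 81, 87, 96]

Answer: 26 48 53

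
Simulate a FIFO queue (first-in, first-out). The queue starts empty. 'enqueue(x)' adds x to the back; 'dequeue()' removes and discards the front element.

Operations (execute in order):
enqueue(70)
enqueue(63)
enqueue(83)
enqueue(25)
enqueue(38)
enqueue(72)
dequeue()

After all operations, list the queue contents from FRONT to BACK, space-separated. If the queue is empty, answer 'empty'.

enqueue(70): [70]
enqueue(63): [70, 63]
enqueue(83): [70, 63, 83]
enqueue(25): [70, 63, 83, 25]
enqueue(38): [70, 63, 83, 25, 38]
enqueue(72): [70, 63, 83, 25, 38, 72]
dequeue(): [63, 83, 25, 38, 72]

Answer: 63 83 25 38 72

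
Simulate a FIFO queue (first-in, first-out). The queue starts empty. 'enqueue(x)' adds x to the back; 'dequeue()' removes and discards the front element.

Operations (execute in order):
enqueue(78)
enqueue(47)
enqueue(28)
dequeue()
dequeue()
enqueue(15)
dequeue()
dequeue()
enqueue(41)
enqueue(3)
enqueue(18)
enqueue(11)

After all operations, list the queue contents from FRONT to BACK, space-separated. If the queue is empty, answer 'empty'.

Answer: 41 3 18 11

Derivation:
enqueue(78): [78]
enqueue(47): [78, 47]
enqueue(28): [78, 47, 28]
dequeue(): [47, 28]
dequeue(): [28]
enqueue(15): [28, 15]
dequeue(): [15]
dequeue(): []
enqueue(41): [41]
enqueue(3): [41, 3]
enqueue(18): [41, 3, 18]
enqueue(11): [41, 3, 18, 11]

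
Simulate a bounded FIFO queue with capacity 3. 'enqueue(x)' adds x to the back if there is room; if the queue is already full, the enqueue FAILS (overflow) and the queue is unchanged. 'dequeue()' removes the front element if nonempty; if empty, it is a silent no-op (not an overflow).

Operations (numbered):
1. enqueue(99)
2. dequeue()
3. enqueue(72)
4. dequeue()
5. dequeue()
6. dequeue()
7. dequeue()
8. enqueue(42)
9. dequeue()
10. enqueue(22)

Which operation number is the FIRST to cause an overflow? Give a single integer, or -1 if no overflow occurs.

Answer: -1

Derivation:
1. enqueue(99): size=1
2. dequeue(): size=0
3. enqueue(72): size=1
4. dequeue(): size=0
5. dequeue(): empty, no-op, size=0
6. dequeue(): empty, no-op, size=0
7. dequeue(): empty, no-op, size=0
8. enqueue(42): size=1
9. dequeue(): size=0
10. enqueue(22): size=1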